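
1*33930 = 33930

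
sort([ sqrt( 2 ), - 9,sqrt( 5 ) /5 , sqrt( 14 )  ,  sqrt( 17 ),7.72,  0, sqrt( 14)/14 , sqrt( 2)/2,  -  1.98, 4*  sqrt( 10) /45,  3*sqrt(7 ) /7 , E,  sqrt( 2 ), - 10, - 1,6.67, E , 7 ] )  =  [ - 10 ,-9, - 1.98, - 1,0 , sqrt( 14 )/14, 4*sqrt( 10 )/45 , sqrt( 5 )/5,  sqrt(2 ) /2, 3*sqrt(7 )/7,sqrt( 2), sqrt( 2), E, E,sqrt( 14 ),  sqrt( 17),6.67, 7,  7.72 ]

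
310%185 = 125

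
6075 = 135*45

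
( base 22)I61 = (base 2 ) 10001010001101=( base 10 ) 8845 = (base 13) 4045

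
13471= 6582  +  6889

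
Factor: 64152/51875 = 2^3 * 3^6 * 5^(-4)*11^1* 83^(-1 ) 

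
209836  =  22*9538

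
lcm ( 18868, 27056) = 1433968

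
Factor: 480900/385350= 458/367 = 2^1*229^1*367^( - 1 ) 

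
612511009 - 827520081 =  - 215009072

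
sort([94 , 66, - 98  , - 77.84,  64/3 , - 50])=[-98, - 77.84,  -  50, 64/3, 66, 94 ]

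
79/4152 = 79/4152 = 0.02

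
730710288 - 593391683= 137318605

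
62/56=31/28  =  1.11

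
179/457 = 179/457 = 0.39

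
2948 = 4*737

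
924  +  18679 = 19603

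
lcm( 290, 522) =2610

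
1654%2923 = 1654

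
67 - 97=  - 30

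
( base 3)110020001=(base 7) 34660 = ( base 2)10001011001111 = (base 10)8911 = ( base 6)105131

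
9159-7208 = 1951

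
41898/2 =20949  =  20949.00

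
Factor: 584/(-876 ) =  - 2^1*3^(- 1 ) = -2/3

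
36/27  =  1+1/3 = 1.33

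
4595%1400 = 395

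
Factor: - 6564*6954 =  - 2^3 * 3^2*19^1*61^1*547^1=   - 45646056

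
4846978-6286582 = - 1439604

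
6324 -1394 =4930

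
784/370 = 2 + 22/185 =2.12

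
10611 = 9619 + 992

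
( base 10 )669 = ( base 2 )1010011101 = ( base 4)22131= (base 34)jn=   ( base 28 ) np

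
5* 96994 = 484970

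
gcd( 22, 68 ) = 2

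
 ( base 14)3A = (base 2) 110100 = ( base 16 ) 34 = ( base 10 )52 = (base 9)57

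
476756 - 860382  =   - 383626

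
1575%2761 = 1575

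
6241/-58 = - 108 + 23/58 = - 107.60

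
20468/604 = 5117/151 = 33.89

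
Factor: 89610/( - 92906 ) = -435/451  =  - 3^1*5^1*11^( - 1)*29^1*41^( - 1)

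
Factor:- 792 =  - 2^3*3^2*11^1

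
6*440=2640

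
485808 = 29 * 16752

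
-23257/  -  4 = 23257/4 = 5814.25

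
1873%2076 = 1873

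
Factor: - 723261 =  - 3^1*7^1 *11^1 * 31^1*101^1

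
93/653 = 93/653 = 0.14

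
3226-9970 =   -  6744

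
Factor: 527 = 17^1*31^1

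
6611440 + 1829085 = 8440525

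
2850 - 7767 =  - 4917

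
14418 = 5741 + 8677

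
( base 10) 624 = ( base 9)763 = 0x270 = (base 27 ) N3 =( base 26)o0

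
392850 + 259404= 652254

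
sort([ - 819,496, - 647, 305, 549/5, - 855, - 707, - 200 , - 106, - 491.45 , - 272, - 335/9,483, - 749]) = [ - 855, - 819,  -  749, - 707, - 647, - 491.45, - 272 ,-200, - 106, - 335/9,549/5,305,483, 496]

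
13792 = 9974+3818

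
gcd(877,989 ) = 1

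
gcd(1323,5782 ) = 49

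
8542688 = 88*97076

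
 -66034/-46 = 33017/23 = 1435.52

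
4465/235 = 19 = 19.00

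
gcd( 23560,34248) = 8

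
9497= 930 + 8567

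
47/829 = 47/829= 0.06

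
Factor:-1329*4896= - 2^5 * 3^3*17^1*443^1  =  -  6506784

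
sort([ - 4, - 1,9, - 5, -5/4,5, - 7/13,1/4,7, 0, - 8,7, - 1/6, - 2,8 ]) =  [ - 8, - 5, - 4, - 2, - 5/4, - 1, - 7/13, -1/6, 0,1/4,5,7,7, 8, 9 ]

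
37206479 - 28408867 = 8797612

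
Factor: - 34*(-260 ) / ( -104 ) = -85  =  -5^1 * 17^1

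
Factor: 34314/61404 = 2^( - 1 )*17^( - 1)*19^1 = 19/34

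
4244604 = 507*8372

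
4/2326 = 2/1163 = 0.00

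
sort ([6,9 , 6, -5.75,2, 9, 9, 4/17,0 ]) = [-5.75,0,4/17, 2, 6, 6,9 , 9, 9]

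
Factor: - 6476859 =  - 3^2*677^1 * 1063^1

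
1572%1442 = 130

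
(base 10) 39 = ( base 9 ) 43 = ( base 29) 1a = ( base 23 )1G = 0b100111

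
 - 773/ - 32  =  24 + 5/32 = 24.16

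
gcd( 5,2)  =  1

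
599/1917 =599/1917 =0.31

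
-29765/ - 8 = 29765/8 = 3720.62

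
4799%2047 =705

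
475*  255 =121125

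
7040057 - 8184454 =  - 1144397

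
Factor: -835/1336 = -2^( - 3) * 5^1 = - 5/8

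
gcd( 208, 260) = 52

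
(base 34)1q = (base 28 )24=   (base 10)60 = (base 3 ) 2020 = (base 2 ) 111100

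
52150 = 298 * 175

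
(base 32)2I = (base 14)5C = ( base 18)4a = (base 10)82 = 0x52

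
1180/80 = 14 + 3/4=14.75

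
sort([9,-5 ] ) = [ - 5,9]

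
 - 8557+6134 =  - 2423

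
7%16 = 7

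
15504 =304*51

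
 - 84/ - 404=21/101 = 0.21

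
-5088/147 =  - 35 + 19/49 = - 34.61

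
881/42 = 881/42= 20.98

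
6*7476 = 44856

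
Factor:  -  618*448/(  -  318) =46144/53 = 2^6*7^1*53^( - 1) * 103^1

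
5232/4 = 1308 = 1308.00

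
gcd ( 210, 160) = 10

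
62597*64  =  4006208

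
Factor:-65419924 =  - 2^2*317^1*51593^1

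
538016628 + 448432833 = 986449461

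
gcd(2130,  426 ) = 426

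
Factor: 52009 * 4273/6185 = 5^( - 1 ) * 1237^( - 1) * 4273^1*52009^1=222234457/6185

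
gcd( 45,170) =5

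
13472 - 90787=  - 77315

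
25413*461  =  11715393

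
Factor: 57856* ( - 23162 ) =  - 1340060672 = - 2^10*37^1*113^1*313^1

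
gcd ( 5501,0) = 5501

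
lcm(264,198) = 792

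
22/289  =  22/289   =  0.08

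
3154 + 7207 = 10361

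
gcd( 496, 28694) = 2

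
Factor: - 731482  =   - 2^1*59^1*6199^1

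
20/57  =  20/57 =0.35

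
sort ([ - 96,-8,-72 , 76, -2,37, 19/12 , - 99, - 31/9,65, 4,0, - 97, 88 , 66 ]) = [ - 99,-97, - 96,-72, - 8,-31/9, - 2, 0,19/12,4,37,65,66,76,88] 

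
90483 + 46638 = 137121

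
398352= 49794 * 8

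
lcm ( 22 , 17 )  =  374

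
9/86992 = 9/86992=0.00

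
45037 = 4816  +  40221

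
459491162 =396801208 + 62689954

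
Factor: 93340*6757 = 2^2*5^1 * 13^1*29^1*233^1*359^1=   630698380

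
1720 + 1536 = 3256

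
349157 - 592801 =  - 243644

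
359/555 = 359/555 =0.65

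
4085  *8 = 32680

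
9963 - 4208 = 5755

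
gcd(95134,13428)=2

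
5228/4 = 1307= 1307.00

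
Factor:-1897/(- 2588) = 2^( - 2)* 7^1*271^1*647^( - 1) 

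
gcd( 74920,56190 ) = 18730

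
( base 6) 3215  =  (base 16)2DB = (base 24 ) 16b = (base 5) 10411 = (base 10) 731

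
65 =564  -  499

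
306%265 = 41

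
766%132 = 106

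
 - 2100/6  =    -  350 = - 350.00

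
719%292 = 135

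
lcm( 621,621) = 621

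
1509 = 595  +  914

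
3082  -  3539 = - 457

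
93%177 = 93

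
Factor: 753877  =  191^1*3947^1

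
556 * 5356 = 2977936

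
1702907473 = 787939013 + 914968460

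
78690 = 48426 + 30264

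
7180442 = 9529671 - 2349229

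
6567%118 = 77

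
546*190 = 103740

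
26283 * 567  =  14902461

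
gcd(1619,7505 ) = 1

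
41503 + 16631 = 58134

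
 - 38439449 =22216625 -60656074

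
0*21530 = 0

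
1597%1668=1597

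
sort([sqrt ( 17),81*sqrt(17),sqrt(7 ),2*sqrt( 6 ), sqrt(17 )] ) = [sqrt( 7 ), sqrt( 17), sqrt( 17),2*sqrt(6),81*sqrt(17)] 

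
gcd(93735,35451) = 9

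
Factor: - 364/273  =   - 4/3 = - 2^2*3^ ( - 1)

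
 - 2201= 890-3091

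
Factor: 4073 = 4073^1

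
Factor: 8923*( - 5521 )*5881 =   -  5521^1*5881^1*8923^1 = - 289720895923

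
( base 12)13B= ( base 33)5q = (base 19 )a1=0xBF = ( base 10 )191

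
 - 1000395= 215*( - 4653 ) 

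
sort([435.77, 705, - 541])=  [ - 541, 435.77, 705]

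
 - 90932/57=-90932/57= - 1595.30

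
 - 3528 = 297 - 3825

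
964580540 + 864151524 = 1828732064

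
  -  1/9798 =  - 1 + 9797/9798 = - 0.00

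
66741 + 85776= 152517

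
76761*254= 19497294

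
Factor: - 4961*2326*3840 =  - 2^9*3^1 * 5^1 * 11^2*41^1*1163^1 = - 44310858240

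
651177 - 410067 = 241110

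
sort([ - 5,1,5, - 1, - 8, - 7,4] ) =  [ - 8, - 7, -5, - 1,1, 4,  5]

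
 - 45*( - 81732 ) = 3677940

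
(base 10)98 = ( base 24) 42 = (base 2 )1100010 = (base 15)68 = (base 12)82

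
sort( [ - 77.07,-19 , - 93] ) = [ - 93,-77.07, - 19 ]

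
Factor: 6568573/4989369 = 597143/453579 = 3^( - 1)*7^(  -  1) * 37^1 * 16139^1*  21599^( - 1 )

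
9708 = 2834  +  6874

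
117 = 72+45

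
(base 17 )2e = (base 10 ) 48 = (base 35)1D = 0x30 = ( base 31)1h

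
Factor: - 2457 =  - 3^3*7^1*13^1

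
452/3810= 226/1905 = 0.12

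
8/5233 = 8/5233 = 0.00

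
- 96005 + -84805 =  - 180810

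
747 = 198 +549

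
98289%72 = 9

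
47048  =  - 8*(-5881) 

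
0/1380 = 0 = 0.00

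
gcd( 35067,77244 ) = 3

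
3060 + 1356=4416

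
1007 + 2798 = 3805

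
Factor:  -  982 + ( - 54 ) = -2^2 * 7^1 * 37^1 = - 1036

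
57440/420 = 136  +  16/21 = 136.76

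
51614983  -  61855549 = -10240566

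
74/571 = 74/571 = 0.13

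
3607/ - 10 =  - 3607/10 = -  360.70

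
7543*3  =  22629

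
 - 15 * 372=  - 5580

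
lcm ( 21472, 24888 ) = 1095072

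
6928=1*6928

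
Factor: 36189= 3^2*4021^1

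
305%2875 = 305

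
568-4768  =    -  4200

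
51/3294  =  17/1098 =0.02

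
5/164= 5/164 = 0.03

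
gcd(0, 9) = 9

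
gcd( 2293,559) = 1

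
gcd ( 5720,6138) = 22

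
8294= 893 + 7401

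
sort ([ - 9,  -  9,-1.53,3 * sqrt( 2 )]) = [ - 9,-9, - 1.53,3*sqrt( 2) ]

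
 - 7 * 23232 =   -  162624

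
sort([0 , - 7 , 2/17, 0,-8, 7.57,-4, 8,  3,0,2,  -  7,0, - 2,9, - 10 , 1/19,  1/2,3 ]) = [ - 10, - 8, - 7,-7, - 4, - 2,0,0,0,0 , 1/19,2/17,1/2,2,3,  3,7.57, 8,9]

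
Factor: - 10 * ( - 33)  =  330 = 2^1 *3^1*5^1 * 11^1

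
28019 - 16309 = 11710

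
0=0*48611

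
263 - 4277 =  - 4014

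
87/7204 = 87/7204  =  0.01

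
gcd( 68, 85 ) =17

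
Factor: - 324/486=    - 2/3 = -2^1*3^( -1) 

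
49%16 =1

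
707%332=43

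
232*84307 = 19559224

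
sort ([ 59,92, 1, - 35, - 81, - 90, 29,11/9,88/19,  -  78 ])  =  [ - 90, - 81 , - 78 ,  -  35,1,11/9 , 88/19, 29,  59, 92]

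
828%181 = 104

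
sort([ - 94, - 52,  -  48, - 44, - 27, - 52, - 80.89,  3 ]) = [ - 94, - 80.89,  -  52, - 52, - 48 , - 44,-27, 3]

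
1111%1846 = 1111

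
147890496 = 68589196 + 79301300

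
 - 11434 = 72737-84171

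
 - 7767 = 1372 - 9139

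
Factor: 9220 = 2^2*5^1*461^1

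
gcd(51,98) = 1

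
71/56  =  71/56 = 1.27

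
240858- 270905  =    -  30047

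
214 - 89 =125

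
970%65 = 60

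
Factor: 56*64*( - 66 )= -236544 = - 2^10 * 3^1*7^1*11^1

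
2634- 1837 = 797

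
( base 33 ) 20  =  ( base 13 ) 51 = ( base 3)2110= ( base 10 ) 66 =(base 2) 1000010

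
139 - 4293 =-4154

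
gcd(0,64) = 64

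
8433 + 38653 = 47086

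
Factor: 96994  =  2^1*48497^1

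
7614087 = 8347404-733317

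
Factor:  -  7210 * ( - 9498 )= 68480580 = 2^2*3^1*5^1 *7^1 * 103^1*1583^1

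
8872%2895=187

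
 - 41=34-75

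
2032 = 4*508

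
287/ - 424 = - 1+137/424 = - 0.68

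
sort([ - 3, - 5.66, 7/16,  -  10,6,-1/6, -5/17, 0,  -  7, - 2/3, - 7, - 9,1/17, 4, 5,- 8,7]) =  [ - 10, - 9, - 8, - 7,-7, - 5.66, - 3,- 2/3, - 5/17, - 1/6 , 0 , 1/17,7/16 , 4 , 5 , 6,7]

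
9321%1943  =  1549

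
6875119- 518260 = 6356859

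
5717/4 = 5717/4 = 1429.25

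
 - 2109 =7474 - 9583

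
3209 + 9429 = 12638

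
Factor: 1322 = 2^1 * 661^1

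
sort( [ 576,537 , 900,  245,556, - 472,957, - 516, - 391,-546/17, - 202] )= [ - 516, - 472, -391, - 202,-546/17, 245, 537,556,576 , 900,957]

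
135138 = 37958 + 97180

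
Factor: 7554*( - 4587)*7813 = - 270721996974=- 2^1*3^2*11^1 * 13^1*139^1*601^1*1259^1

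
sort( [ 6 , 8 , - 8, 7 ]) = [-8,6,7,8]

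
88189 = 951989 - 863800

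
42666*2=85332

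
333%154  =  25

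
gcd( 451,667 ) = 1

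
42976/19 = 42976/19 = 2261.89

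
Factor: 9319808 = 2^7*17^1*4283^1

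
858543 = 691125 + 167418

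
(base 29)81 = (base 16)e9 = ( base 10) 233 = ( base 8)351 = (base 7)452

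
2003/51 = 39 + 14/51 =39.27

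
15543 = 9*1727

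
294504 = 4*73626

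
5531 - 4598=933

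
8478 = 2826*3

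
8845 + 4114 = 12959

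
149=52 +97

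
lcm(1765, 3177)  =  15885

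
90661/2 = 45330 + 1/2 = 45330.50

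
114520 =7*16360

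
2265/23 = 98 + 11/23 = 98.48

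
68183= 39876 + 28307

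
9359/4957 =9359/4957 = 1.89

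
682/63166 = 341/31583 =0.01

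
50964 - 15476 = 35488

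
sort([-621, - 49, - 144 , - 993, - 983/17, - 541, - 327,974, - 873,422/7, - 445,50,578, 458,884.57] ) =[ - 993, - 873, - 621, - 541, - 445,-327, - 144, - 983/17, - 49, 50, 422/7,458,578,884.57, 974] 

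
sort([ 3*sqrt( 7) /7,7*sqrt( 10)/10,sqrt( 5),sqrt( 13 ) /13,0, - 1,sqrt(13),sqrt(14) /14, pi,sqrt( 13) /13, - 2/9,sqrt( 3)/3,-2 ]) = [ - 2,-1, - 2/9,0,sqrt(14)/14, sqrt ( 13 )/13, sqrt( 13) /13,  sqrt(3)/3,3*sqrt( 7)/7, 7 * sqrt( 10)/10,sqrt( 5),  pi, sqrt(13)]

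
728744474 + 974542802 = 1703287276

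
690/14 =345/7=49.29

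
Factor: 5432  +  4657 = 10089 =3^2*19^1 * 59^1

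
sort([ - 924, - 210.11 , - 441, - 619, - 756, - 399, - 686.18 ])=[ - 924 , - 756, - 686.18, - 619, - 441,-399, - 210.11 ] 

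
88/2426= 44/1213 = 0.04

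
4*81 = 324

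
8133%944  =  581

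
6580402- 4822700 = 1757702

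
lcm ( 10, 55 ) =110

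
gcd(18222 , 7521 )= 3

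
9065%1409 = 611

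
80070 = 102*785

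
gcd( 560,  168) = 56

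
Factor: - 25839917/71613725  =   - 5^( - 2)*281^1*613^( - 1)*4673^( - 1)*91957^1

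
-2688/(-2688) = 1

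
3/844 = 3/844 = 0.00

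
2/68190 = 1/34095 = 0.00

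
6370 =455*14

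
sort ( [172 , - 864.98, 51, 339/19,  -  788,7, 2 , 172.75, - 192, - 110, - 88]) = [  -  864.98, - 788, - 192, - 110,  -  88,2, 7, 339/19, 51, 172,172.75]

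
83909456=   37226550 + 46682906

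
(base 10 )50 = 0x32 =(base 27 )1N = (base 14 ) 38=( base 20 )2A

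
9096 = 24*379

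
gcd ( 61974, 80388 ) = 198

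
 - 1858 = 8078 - 9936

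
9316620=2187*4260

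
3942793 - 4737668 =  -794875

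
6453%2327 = 1799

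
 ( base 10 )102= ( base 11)93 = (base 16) 66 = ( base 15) 6C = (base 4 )1212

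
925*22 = 20350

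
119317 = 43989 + 75328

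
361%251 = 110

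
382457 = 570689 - 188232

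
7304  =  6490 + 814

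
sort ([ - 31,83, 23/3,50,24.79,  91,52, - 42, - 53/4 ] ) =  [ - 42, - 31,-53/4, 23/3, 24.79,50, 52,  83,91] 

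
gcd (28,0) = 28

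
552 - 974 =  -422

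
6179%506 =107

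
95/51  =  1 + 44/51 = 1.86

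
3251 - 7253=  - 4002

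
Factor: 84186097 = 59^1*1426883^1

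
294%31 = 15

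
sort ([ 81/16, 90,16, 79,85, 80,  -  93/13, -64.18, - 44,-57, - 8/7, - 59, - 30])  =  [ - 64.18,  -  59,- 57,  -  44, - 30, - 93/13, - 8/7, 81/16, 16,79,80,85, 90 ] 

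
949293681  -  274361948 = 674931733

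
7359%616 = 583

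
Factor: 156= 2^2*3^1*13^1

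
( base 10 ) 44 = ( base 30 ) 1E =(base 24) 1K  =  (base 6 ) 112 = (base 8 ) 54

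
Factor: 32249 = 7^1*17^1*271^1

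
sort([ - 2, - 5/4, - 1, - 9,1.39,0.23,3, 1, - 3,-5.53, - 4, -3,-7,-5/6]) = [ - 9, - 7,  -  5.53, - 4, - 3, - 3, - 2,-5/4, - 1, - 5/6, 0.23,1, 1.39,3]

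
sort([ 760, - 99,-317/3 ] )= [ - 317/3,  -  99, 760] 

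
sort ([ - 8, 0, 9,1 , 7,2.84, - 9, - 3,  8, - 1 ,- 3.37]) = [ - 9, - 8, - 3.37 , - 3, - 1, 0, 1, 2.84,  7, 8,9] 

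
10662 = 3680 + 6982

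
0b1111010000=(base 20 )28g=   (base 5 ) 12401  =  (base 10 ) 976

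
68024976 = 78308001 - 10283025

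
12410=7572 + 4838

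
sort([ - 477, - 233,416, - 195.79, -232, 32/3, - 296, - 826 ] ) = [ - 826, - 477 , - 296 , - 233, - 232,-195.79, 32/3, 416]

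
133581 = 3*44527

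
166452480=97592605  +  68859875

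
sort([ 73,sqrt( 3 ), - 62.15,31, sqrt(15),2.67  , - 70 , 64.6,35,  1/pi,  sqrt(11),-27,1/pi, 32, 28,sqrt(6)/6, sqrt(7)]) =[ - 70,-62.15, - 27,1/pi, 1/pi,sqrt ( 6 ) /6  ,  sqrt(3 ),sqrt(7),2.67,  sqrt(11 ), sqrt(15) , 28,31,32, 35,64.6,73 ] 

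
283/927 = 283/927 = 0.31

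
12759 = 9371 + 3388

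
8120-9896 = -1776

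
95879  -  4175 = 91704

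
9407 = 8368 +1039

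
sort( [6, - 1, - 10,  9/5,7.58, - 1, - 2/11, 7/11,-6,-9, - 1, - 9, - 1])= [-10, - 9,  -  9 ,- 6, - 1 , - 1, - 1,-1,-2/11, 7/11,9/5, 6,7.58]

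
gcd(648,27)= 27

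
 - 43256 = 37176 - 80432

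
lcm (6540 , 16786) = 503580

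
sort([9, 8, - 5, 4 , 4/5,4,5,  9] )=[-5, 4/5, 4, 4,5, 8 , 9, 9]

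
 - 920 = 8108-9028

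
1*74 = 74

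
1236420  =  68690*18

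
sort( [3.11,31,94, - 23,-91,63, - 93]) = [-93, - 91, - 23,3.11, 31, 63, 94]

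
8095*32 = 259040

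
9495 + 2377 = 11872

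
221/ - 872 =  - 221/872 = - 0.25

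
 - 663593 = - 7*94799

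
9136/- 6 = -4568/3 = - 1522.67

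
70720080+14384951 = 85105031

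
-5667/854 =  -5667/854 = - 6.64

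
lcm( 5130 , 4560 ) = 41040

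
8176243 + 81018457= 89194700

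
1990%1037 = 953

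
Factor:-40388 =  -2^2*23^1*439^1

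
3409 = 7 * 487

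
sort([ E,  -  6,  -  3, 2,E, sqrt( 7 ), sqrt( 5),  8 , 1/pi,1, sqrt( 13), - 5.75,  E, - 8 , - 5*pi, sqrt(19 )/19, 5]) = [-5 * pi, - 8, - 6,-5.75,-3, sqrt( 19 ) /19, 1/pi , 1, 2, sqrt( 5), sqrt( 7), E, E,E , sqrt(13 ),5,8]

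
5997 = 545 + 5452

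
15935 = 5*3187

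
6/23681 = 6/23681 = 0.00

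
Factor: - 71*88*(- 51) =318648 =2^3*3^1*11^1* 17^1*71^1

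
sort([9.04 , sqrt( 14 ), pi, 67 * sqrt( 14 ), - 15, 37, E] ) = [-15,E,pi,sqrt(14),9.04 , 37,67*sqrt( 14)]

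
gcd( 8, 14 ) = 2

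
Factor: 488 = 2^3*61^1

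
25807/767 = 25807/767=33.65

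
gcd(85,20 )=5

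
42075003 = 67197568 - 25122565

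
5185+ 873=6058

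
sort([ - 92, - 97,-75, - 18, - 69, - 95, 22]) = [ - 97, - 95, - 92, - 75, - 69, - 18, 22]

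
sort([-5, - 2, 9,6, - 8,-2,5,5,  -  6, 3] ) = [ - 8, - 6, - 5, - 2 ,  -  2,3,  5,5, 6, 9 ]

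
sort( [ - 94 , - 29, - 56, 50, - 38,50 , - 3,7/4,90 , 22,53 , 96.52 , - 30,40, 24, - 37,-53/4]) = [ - 94 , - 56 ,  -  38,- 37 , - 30, - 29,  -  53/4, - 3, 7/4 , 22, 24, 40,50,50,53, 90, 96.52]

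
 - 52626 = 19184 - 71810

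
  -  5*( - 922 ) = 4610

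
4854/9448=2427/4724 = 0.51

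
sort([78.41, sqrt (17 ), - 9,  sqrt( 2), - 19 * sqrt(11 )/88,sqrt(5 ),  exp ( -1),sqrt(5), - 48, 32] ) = [ - 48,-9, - 19 * sqrt(11)/88,  exp( - 1 ), sqrt (2),  sqrt(5 ),sqrt(5 ),sqrt(17),32,78.41]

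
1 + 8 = 9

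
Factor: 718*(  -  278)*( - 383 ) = 76448332 = 2^2*139^1*359^1* 383^1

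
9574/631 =9574/631=15.17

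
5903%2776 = 351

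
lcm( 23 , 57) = 1311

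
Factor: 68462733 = 3^1  *22820911^1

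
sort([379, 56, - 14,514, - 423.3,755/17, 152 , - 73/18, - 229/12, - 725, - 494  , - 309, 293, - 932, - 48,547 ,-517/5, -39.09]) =[ - 932,- 725, - 494 , - 423.3, - 309, - 517/5,  -  48, - 39.09, - 229/12, - 14, - 73/18,755/17,56,  152, 293,379, 514, 547 ] 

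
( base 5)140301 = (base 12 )3371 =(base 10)5701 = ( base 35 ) 4mv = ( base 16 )1645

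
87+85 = 172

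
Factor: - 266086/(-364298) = 11^( - 1)*29^( - 1 )*233^1= 233/319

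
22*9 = 198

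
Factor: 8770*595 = 2^1*5^2*7^1*17^1*877^1 = 5218150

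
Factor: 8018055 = 3^3 * 5^1*59393^1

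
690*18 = 12420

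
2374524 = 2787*852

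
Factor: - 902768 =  - 2^4*17^1*3319^1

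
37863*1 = 37863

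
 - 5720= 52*( - 110) 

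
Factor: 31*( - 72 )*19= - 2^3* 3^2*19^1*31^1 = -  42408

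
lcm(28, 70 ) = 140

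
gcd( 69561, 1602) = 9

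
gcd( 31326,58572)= 6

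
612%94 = 48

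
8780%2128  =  268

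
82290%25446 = 5952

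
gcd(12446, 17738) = 98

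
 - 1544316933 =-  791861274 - 752455659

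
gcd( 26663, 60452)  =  7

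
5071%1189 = 315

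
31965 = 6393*5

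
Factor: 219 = 3^1*73^1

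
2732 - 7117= - 4385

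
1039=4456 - 3417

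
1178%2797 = 1178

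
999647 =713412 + 286235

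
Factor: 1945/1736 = 2^( - 3 )  *5^1*7^( - 1 )*31^( - 1 )*389^1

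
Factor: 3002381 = 31^1 *96851^1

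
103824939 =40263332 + 63561607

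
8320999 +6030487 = 14351486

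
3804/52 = 73 + 2/13 = 73.15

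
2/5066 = 1/2533= 0.00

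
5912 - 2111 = 3801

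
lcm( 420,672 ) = 3360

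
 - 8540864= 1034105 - 9574969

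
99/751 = 99/751 = 0.13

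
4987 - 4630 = 357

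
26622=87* 306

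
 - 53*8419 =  - 446207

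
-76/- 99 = 76/99= 0.77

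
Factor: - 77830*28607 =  - 2^1*5^1*43^1*181^1*28607^1 = - 2226482810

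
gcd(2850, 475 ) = 475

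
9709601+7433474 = 17143075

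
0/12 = 0 = 0.00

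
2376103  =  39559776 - 37183673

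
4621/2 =2310 +1/2 = 2310.50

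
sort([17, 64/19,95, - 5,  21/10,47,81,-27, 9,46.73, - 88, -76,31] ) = [ - 88, - 76, - 27 , - 5, 21/10, 64/19 , 9,17,31,46.73,47, 81, 95]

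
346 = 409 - 63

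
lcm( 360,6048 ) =30240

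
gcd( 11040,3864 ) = 552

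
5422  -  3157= 2265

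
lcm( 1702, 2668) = 98716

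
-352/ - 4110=176/2055= 0.09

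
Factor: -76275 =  - 3^3*5^2*113^1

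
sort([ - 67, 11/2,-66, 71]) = [ - 67, - 66, 11/2,71 ]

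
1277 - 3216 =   -  1939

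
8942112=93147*96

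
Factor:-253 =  - 11^1*23^1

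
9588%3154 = 126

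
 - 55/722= - 55/722  =  - 0.08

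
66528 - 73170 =  -  6642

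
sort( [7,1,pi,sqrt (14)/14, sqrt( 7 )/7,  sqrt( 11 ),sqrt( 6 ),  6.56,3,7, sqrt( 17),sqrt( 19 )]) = [ sqrt( 14) /14, sqrt( 7)/7 , 1,sqrt (6 ),3,pi, sqrt( 11),sqrt( 17),sqrt( 19),6.56, 7, 7] 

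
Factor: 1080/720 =2^( - 1) * 3^1 = 3/2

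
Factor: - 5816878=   -2^1  *29^1  *  100291^1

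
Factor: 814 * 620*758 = 2^4*5^1 * 11^1*31^1*37^1*379^1=382547440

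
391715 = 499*785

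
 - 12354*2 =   -  24708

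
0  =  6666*0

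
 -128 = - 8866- - 8738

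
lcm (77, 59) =4543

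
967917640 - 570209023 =397708617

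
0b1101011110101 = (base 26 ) A5B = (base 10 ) 6901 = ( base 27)9CG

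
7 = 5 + 2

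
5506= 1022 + 4484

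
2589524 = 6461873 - 3872349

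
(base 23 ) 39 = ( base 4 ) 1032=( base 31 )2g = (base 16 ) 4e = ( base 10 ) 78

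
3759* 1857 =6980463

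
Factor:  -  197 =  - 197^1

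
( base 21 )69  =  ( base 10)135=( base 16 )87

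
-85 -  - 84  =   - 1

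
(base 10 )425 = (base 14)225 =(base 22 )j7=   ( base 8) 651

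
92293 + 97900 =190193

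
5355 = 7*765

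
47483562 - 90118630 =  - 42635068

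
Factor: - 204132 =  - 2^2 * 3^1*17011^1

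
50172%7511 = 5106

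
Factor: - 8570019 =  - 3^1 *2856673^1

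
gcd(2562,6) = 6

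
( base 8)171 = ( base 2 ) 1111001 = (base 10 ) 121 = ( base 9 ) 144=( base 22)5B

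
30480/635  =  48=48.00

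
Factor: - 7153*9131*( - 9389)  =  23^2*41^1*229^1*311^1*397^1  =  613233549727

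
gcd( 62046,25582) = 2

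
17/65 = 17/65 = 0.26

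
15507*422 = 6543954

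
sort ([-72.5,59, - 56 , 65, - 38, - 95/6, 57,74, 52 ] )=[ - 72.5  , - 56,  -  38 , - 95/6,  52,57,59,65,74] 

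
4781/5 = 956+1/5 = 956.20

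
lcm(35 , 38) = 1330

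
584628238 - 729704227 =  - 145075989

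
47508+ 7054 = 54562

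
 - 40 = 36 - 76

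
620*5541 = 3435420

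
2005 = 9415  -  7410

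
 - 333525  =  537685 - 871210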